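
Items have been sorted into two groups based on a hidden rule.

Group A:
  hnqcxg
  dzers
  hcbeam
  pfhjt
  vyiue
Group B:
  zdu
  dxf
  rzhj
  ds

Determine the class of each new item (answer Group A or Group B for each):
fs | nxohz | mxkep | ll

A rule that fits every label: length ≥ 5 — true of each 'Group A' example, false of each 'Group B' one.
fs: Group B (length 2). nxohz: Group A (length 5). mxkep: Group A (length 5). ll: Group B (length 2).

Group B, Group A, Group A, Group B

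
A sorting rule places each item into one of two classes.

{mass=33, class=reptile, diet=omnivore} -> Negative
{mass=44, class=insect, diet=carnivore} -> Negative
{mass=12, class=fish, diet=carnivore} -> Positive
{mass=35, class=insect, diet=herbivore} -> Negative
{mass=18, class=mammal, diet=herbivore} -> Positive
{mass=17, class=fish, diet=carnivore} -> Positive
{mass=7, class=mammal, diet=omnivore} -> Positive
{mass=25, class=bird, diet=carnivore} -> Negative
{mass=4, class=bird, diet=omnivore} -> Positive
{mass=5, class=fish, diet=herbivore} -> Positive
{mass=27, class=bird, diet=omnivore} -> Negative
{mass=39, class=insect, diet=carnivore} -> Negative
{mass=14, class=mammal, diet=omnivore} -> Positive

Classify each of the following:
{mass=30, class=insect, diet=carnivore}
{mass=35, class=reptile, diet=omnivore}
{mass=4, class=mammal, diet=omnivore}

Negative, Negative, Positive

A rule that fits every label: mass ≤ 18 — true of each 'Positive' example, false of each 'Negative' one.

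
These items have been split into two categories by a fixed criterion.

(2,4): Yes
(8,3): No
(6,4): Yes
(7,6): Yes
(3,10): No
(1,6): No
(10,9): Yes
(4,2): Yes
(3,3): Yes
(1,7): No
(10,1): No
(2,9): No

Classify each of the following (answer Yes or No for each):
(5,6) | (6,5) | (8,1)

Yes, Yes, No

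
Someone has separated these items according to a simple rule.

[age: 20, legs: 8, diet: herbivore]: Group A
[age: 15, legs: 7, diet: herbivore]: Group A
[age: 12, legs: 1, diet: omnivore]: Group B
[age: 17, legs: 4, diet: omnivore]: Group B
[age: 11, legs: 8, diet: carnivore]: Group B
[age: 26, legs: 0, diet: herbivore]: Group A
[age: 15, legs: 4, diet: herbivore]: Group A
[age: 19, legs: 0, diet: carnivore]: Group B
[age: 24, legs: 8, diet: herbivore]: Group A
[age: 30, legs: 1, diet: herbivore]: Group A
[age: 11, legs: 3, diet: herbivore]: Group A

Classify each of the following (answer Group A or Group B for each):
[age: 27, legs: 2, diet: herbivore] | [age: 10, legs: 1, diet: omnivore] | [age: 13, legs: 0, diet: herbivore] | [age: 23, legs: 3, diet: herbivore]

Group A, Group B, Group A, Group A

All 'Group A' examples share one property — diet is herbivore — and every 'Group B' example lacks it.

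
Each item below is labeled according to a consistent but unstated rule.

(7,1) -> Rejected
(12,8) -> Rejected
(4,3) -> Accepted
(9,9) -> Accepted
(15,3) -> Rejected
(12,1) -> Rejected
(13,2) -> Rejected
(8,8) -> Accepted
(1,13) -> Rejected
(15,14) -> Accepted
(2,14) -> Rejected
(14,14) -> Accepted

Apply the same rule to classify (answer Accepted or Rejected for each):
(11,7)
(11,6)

The rule appears to be: |first − second| ≤ 1.
Rejected: (11,7), since |11−7| = 4. Rejected: (11,6), since |11−6| = 5.

Rejected, Rejected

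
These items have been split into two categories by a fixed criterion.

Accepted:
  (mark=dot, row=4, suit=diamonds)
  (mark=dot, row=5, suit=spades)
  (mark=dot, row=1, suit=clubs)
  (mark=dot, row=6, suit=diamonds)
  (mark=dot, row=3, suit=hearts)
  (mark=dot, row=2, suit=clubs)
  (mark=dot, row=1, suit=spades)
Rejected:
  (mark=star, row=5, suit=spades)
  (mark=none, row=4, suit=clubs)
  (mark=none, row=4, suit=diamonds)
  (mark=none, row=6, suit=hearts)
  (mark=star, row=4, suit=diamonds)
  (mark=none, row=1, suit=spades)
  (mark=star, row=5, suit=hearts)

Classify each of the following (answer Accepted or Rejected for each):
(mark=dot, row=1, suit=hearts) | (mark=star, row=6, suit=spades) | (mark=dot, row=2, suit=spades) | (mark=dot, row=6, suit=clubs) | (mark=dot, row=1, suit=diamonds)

The simplest hypothesis consistent with all the labels is: mark is dot.
(mark=dot, row=1, suit=hearts) → mark is dot → Accepted. (mark=star, row=6, suit=spades) → mark is star → Rejected. (mark=dot, row=2, suit=spades) → mark is dot → Accepted. (mark=dot, row=6, suit=clubs) → mark is dot → Accepted. (mark=dot, row=1, suit=diamonds) → mark is dot → Accepted.

Accepted, Rejected, Accepted, Accepted, Accepted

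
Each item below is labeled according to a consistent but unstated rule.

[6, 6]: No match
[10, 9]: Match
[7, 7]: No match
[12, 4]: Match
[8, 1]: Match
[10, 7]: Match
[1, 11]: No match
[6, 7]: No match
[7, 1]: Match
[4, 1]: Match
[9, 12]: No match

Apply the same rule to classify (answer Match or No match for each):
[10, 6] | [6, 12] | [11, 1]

Match, No match, Match

Looking at the examples, the only property every 'Match' case has and every 'No match' case lacks is: first > second.
[10, 6]: Match (10 > 6). [6, 12]: No match (6 < 12). [11, 1]: Match (11 > 1).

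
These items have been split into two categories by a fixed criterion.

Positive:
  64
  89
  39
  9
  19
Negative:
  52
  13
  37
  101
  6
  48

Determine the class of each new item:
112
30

Negative, Negative

Checking candidate rules against both groups, what survives is: ≡ 4 (mod 5).
112: Negative (112 mod 5 = 2). 30: Negative (30 mod 5 = 0).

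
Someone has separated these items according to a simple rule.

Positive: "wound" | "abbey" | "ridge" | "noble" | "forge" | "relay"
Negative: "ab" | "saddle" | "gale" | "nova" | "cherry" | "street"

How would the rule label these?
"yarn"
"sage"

Negative, Negative

The rule appears to be: odd length.
"yarn" → length 4 → Negative.
"sage" → length 4 → Negative.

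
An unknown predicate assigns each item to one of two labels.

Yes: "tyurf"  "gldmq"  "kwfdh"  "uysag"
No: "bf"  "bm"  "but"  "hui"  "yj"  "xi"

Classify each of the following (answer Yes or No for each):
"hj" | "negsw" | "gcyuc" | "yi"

No, Yes, Yes, No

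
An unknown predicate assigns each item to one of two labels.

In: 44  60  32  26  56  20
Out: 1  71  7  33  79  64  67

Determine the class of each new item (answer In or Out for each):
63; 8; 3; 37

Out, In, Out, Out

'In' ⟺ even AND at most 60.
Out: 63, since 63 is odd, 63 > 60.
In: 8, since 8 is even, 8 ≤ 60.
Out: 3, since 3 is odd, 3 ≤ 60.
Out: 37, since 37 is odd, 37 ≤ 60.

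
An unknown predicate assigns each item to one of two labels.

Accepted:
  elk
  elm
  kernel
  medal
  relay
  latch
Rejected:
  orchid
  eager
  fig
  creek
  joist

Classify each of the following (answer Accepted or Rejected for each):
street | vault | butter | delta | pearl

Checking candidate rules against both groups, what survives is: contains 'l'.
street: Rejected (no 'l').
vault: Accepted (has 'l').
butter: Rejected (no 'l').
delta: Accepted (has 'l').
pearl: Accepted (has 'l').

Rejected, Accepted, Rejected, Accepted, Accepted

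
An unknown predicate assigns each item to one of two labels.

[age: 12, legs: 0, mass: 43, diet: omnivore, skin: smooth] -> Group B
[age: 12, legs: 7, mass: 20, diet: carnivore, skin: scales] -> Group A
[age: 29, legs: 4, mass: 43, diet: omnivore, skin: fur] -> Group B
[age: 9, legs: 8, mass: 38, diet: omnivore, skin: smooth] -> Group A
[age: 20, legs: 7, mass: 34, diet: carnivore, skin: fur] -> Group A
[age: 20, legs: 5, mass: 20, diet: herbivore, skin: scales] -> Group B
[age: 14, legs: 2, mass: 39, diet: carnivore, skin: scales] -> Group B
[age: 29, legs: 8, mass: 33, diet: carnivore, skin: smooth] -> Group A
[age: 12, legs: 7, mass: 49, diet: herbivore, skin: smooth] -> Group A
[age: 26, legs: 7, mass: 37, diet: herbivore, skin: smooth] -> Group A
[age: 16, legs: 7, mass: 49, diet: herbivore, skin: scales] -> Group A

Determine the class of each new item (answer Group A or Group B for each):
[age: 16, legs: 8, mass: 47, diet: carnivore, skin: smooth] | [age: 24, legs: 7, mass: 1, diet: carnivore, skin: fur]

Group A, Group A

The common property of the 'Group A' items is: legs ≥ 7. No 'Group B' item has it.
[age: 16, legs: 8, mass: 47, diet: carnivore, skin: smooth]: legs = 8, satisfies this → Group A.
[age: 24, legs: 7, mass: 1, diet: carnivore, skin: fur]: legs = 7, satisfies this → Group A.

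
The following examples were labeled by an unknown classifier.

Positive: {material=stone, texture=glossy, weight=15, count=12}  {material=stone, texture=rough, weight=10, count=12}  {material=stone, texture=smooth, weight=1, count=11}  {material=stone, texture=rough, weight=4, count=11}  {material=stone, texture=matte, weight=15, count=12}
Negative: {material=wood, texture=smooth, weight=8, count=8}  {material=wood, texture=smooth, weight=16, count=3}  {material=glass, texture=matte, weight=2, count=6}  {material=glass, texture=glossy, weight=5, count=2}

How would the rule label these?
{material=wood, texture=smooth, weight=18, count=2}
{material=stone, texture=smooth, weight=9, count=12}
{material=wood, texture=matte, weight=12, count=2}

A rule that fits every label: material is stone — true of each 'Positive' example, false of each 'Negative' one.
{material=wood, texture=smooth, weight=18, count=2}: material is wood, doesn't qualify → Negative. {material=stone, texture=smooth, weight=9, count=12}: material is stone, meets the rule → Positive. {material=wood, texture=matte, weight=12, count=2}: material is wood, doesn't qualify → Negative.

Negative, Positive, Negative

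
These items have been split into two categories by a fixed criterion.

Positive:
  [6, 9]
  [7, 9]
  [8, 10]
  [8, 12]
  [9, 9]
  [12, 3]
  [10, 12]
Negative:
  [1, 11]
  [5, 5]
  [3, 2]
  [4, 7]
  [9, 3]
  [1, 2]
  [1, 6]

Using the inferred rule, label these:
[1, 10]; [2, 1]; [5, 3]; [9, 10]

Negative, Negative, Negative, Positive

The rule appears to be: sum ≥ 15.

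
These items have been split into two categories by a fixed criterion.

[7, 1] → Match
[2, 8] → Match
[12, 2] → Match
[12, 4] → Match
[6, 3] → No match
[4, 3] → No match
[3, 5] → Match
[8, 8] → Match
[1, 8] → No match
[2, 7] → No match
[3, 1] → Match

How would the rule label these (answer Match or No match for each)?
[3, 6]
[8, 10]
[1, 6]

One predicate separates the groups cleanly: sum is even.
[3, 6] — 3+6 = 9, hence No match. [8, 10] — 8+10 = 18, hence Match. [1, 6] — 1+6 = 7, hence No match.

No match, Match, No match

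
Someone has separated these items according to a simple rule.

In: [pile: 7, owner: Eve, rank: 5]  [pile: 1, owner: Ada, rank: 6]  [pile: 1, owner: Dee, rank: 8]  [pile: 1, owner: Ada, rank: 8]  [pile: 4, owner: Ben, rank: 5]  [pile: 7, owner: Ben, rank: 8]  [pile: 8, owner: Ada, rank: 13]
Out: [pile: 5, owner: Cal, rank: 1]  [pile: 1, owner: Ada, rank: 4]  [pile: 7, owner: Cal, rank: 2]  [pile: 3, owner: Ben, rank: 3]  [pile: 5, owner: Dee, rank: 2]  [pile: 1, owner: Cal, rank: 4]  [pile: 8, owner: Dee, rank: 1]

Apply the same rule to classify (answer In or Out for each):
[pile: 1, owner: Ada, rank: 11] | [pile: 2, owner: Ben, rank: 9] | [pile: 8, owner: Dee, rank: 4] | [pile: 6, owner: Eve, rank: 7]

In, In, Out, In

A rule that fits every label: rank ≥ 5 — true of each 'In' example, false of each 'Out' one.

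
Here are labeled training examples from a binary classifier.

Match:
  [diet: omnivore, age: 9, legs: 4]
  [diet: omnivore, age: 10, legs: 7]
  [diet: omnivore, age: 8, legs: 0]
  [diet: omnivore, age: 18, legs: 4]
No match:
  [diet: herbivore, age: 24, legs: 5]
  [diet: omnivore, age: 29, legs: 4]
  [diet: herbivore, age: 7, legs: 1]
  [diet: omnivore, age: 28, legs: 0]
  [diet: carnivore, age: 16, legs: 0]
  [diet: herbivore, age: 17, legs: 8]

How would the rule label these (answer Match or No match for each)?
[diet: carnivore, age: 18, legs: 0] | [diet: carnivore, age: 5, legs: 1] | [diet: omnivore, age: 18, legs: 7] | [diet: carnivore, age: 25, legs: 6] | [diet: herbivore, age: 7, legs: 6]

No match, No match, Match, No match, No match

Rule: diet is omnivore AND age ≤ 18. This holds for each 'Match' example and fails for each 'No match' one.
[diet: carnivore, age: 18, legs: 0]: diet is carnivore, age = 18, lacks this property → No match. [diet: carnivore, age: 5, legs: 1]: diet is carnivore, age = 5, lacks this property → No match. [diet: omnivore, age: 18, legs: 7]: diet is omnivore, age = 18, qualifies → Match. [diet: carnivore, age: 25, legs: 6]: diet is carnivore, age = 25, lacks this property → No match. [diet: herbivore, age: 7, legs: 6]: diet is herbivore, age = 7, lacks this property → No match.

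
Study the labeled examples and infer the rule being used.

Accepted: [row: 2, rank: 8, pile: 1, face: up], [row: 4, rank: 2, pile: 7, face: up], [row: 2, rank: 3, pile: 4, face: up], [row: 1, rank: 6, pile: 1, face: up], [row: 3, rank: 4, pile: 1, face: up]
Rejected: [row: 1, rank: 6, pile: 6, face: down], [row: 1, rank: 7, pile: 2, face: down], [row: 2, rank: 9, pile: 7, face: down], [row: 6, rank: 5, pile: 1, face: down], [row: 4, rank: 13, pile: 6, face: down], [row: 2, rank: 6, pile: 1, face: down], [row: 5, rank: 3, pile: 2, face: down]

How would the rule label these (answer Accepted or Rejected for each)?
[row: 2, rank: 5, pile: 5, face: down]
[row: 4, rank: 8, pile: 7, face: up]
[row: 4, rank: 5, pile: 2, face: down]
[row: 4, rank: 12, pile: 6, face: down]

A rule that fits every label: face is up — true of each 'Accepted' example, false of each 'Rejected' one.

Rejected, Accepted, Rejected, Rejected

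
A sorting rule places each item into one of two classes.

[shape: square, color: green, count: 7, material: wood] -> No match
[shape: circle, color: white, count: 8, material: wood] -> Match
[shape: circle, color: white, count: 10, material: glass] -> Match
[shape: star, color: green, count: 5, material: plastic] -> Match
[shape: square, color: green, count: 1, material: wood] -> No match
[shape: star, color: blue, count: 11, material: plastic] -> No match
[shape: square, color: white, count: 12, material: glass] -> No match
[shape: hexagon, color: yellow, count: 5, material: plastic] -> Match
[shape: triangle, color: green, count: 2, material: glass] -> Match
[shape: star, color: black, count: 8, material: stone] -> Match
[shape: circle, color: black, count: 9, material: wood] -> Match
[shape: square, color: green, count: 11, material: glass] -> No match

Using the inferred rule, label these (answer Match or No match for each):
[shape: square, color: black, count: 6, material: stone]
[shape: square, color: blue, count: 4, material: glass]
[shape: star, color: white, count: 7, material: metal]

Every 'Match' example satisfies: shape is not square AND count ≤ 10. None of the 'No match' examples do.
[shape: square, color: black, count: 6, material: stone]: shape is square, count = 6, does not satisfy this → No match. [shape: square, color: blue, count: 4, material: glass]: shape is square, count = 4, does not satisfy this → No match. [shape: star, color: white, count: 7, material: metal]: shape is star, count = 7, checks out → Match.

No match, No match, Match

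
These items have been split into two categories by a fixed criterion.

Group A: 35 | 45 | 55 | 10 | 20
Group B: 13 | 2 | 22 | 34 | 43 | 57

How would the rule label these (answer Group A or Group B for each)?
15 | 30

Group A, Group A

The classifier is using: multiple of 5.
15: 15 = 5·3 — fits, so Group A. 30: 30 = 5·6 — fits, so Group A.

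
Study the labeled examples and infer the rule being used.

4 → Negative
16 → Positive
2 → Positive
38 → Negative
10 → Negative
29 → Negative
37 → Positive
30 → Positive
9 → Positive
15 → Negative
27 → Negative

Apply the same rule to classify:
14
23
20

Looking at the examples, the only property every 'Positive' case has and every 'Negative' case lacks is: ≡ 2 (mod 7).
14: 14 mod 7 = 0 — doesn't qualify, so Negative.
23: 23 mod 7 = 2 — qualifies, so Positive.
20: 20 mod 7 = 6 — doesn't qualify, so Negative.

Negative, Positive, Negative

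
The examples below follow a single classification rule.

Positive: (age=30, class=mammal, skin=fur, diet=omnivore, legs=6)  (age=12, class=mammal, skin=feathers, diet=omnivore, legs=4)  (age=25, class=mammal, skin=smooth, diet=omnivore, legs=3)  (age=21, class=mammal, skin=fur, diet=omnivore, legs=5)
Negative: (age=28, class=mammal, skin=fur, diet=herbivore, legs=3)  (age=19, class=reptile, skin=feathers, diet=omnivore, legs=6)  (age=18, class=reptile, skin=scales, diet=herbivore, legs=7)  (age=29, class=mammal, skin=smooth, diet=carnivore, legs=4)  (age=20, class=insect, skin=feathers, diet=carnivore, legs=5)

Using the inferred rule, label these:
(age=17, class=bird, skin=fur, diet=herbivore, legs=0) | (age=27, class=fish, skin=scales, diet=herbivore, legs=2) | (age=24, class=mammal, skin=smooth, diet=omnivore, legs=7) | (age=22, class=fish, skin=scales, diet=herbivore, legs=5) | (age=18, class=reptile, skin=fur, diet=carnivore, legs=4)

The simplest hypothesis consistent with all the labels is: class is mammal AND diet is omnivore.
Negative: (age=17, class=bird, skin=fur, diet=herbivore, legs=0), since class is bird, diet is herbivore. Negative: (age=27, class=fish, skin=scales, diet=herbivore, legs=2), since class is fish, diet is herbivore. Positive: (age=24, class=mammal, skin=smooth, diet=omnivore, legs=7), since class is mammal, diet is omnivore. Negative: (age=22, class=fish, skin=scales, diet=herbivore, legs=5), since class is fish, diet is herbivore. Negative: (age=18, class=reptile, skin=fur, diet=carnivore, legs=4), since class is reptile, diet is carnivore.

Negative, Negative, Positive, Negative, Negative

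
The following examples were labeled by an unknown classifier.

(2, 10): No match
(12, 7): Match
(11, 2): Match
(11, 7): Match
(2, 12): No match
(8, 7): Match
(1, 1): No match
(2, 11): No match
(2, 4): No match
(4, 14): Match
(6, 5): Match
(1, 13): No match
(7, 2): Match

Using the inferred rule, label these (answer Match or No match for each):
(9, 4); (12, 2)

Match, Match

All 'Match' examples share one property — first ≥ 4 — and every 'No match' example lacks it.
(9, 4) — first 9, hence Match.
(12, 2) — first 12, hence Match.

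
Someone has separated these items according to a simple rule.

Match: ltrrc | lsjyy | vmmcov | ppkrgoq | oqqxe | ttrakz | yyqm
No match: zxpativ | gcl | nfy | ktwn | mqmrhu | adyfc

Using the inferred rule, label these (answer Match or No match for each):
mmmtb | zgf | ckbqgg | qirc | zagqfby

The classifier is using: has a double letter.

Match, No match, Match, No match, No match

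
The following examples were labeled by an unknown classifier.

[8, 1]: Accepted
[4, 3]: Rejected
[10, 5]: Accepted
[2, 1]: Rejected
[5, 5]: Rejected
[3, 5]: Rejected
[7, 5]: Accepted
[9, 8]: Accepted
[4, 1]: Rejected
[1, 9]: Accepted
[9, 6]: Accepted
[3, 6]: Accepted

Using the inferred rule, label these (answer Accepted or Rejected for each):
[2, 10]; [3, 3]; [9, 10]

Accepted, Rejected, Accepted

A rule that fits every label: max ≥ 6 — true of each 'Accepted' example, false of each 'Rejected' one.
[2, 10]: max 10 — meets the rule, so Accepted. [3, 3]: max 3 — lacks this property, so Rejected. [9, 10]: max 10 — meets the rule, so Accepted.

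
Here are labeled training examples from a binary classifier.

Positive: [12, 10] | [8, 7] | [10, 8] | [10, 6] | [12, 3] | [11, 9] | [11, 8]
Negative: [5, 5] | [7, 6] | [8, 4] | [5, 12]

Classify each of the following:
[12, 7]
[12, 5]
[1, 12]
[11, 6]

'Positive' ⟺ first > second AND sum ≥ 15.
[12, 7] — 12 > 7, 12+7 = 19, hence Positive. [12, 5] — 12 > 5, 12+5 = 17, hence Positive. [1, 12] — 1 < 12, 1+12 = 13, hence Negative. [11, 6] — 11 > 6, 11+6 = 17, hence Positive.

Positive, Positive, Negative, Positive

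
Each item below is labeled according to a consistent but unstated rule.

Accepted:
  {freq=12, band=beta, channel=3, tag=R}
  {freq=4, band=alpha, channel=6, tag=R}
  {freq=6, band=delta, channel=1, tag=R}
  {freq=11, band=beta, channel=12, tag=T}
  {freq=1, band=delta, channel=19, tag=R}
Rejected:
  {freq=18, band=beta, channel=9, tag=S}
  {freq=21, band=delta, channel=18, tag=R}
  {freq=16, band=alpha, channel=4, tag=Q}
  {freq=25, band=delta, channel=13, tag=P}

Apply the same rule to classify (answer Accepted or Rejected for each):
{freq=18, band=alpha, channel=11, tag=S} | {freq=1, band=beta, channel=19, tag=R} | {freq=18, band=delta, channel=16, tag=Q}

Rejected, Accepted, Rejected

The rule appears to be: freq ≤ 12.
{freq=18, band=alpha, channel=11, tag=S}: Rejected (freq = 18).
{freq=1, band=beta, channel=19, tag=R}: Accepted (freq = 1).
{freq=18, band=delta, channel=16, tag=Q}: Rejected (freq = 18).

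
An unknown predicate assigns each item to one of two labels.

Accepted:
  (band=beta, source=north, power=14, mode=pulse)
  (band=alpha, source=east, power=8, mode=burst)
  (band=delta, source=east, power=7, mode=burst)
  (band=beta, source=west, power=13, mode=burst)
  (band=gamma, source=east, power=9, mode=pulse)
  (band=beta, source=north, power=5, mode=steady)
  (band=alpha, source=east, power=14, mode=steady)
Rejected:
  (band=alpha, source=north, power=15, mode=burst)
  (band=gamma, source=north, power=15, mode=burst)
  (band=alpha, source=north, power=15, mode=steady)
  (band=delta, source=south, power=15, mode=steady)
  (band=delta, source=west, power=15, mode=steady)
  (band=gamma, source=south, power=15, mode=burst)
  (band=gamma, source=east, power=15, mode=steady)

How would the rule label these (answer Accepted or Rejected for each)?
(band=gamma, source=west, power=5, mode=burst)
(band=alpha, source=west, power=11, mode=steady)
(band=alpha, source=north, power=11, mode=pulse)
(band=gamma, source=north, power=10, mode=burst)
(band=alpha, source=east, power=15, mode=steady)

Accepted, Accepted, Accepted, Accepted, Rejected

The pattern is that an item is 'Accepted' exactly when: power ≤ 14.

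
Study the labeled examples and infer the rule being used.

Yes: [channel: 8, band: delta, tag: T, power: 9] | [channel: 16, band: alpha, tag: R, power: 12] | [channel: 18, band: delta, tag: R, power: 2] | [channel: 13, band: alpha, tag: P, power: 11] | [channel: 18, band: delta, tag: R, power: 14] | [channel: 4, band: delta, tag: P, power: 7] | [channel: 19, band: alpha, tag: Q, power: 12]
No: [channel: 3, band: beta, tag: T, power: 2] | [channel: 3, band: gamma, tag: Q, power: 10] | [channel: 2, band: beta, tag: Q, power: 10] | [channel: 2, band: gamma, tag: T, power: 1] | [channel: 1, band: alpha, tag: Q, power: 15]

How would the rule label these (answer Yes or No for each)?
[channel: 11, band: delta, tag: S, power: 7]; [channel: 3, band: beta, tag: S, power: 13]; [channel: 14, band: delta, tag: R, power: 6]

Rule: channel ≥ 4. This holds for each 'Yes' example and fails for each 'No' one.

Yes, No, Yes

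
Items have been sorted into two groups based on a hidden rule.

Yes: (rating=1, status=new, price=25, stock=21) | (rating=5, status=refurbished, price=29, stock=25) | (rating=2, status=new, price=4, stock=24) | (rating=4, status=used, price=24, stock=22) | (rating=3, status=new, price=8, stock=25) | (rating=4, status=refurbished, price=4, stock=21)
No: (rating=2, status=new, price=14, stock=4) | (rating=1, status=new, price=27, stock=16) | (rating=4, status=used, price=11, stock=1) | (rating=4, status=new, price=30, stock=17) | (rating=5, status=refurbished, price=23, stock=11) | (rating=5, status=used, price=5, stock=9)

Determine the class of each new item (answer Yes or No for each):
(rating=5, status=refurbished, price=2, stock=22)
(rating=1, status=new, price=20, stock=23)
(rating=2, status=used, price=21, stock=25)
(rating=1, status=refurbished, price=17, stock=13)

Yes, Yes, Yes, No

Every 'Yes' example satisfies: stock ≥ 21. None of the 'No' examples do.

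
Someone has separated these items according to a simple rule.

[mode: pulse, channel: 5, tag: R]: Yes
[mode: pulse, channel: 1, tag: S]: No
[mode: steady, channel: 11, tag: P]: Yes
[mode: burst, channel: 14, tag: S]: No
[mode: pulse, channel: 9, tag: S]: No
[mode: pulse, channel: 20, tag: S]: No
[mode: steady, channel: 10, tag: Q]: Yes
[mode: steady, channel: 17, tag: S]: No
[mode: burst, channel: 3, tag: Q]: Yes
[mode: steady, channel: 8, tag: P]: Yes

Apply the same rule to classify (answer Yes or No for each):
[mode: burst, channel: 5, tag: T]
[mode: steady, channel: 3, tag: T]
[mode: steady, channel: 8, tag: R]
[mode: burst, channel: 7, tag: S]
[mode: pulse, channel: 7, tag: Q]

Yes, Yes, Yes, No, Yes

The pattern is that an item is 'Yes' exactly when: tag is not S.
[mode: burst, channel: 5, tag: T]: tag is T, has this property → Yes.
[mode: steady, channel: 3, tag: T]: tag is T, has this property → Yes.
[mode: steady, channel: 8, tag: R]: tag is R, has this property → Yes.
[mode: burst, channel: 7, tag: S]: tag is S, doesn't match → No.
[mode: pulse, channel: 7, tag: Q]: tag is Q, has this property → Yes.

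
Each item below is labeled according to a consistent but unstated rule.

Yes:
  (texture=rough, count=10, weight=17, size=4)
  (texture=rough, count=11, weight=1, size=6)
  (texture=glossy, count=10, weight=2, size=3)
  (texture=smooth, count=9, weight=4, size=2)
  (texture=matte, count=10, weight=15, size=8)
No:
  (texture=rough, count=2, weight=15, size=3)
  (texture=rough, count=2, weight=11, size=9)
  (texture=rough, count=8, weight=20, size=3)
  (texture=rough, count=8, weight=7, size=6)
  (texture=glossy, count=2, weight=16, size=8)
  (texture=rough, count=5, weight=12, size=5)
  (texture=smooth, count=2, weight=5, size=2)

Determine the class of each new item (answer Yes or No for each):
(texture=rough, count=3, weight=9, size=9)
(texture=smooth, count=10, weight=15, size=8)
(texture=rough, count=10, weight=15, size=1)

No, Yes, Yes

Every 'Yes' example satisfies: count ≥ 9. None of the 'No' examples do.
(texture=rough, count=3, weight=9, size=9) — count = 3, hence No. (texture=smooth, count=10, weight=15, size=8) — count = 10, hence Yes. (texture=rough, count=10, weight=15, size=1) — count = 10, hence Yes.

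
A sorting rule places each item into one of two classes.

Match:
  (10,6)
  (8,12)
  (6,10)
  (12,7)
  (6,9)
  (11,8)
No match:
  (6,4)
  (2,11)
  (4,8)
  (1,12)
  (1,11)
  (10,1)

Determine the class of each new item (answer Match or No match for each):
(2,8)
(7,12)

No match, Match

The common property of the 'Match' items is: sum ≥ 15. No 'No match' item has it.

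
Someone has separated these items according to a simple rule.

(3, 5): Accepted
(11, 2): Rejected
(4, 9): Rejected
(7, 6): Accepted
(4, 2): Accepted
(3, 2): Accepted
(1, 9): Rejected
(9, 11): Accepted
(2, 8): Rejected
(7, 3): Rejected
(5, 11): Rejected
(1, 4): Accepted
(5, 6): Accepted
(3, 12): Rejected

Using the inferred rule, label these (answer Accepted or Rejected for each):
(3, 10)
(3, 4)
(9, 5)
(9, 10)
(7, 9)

The simplest hypothesis consistent with all the labels is: |first − second| ≤ 3.
(3, 10) → |3−10| = 7 → Rejected.
(3, 4) → |3−4| = 1 → Accepted.
(9, 5) → |9−5| = 4 → Rejected.
(9, 10) → |9−10| = 1 → Accepted.
(7, 9) → |7−9| = 2 → Accepted.

Rejected, Accepted, Rejected, Accepted, Accepted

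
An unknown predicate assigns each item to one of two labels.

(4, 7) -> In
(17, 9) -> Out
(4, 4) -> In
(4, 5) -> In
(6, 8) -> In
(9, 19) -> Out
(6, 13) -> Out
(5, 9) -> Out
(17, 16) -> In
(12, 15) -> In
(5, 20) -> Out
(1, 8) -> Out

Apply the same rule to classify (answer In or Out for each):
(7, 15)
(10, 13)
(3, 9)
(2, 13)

'In' ⟺ |first − second| ≤ 3.
Out: (7, 15), since |7−15| = 8.
In: (10, 13), since |10−13| = 3.
Out: (3, 9), since |3−9| = 6.
Out: (2, 13), since |2−13| = 11.

Out, In, Out, Out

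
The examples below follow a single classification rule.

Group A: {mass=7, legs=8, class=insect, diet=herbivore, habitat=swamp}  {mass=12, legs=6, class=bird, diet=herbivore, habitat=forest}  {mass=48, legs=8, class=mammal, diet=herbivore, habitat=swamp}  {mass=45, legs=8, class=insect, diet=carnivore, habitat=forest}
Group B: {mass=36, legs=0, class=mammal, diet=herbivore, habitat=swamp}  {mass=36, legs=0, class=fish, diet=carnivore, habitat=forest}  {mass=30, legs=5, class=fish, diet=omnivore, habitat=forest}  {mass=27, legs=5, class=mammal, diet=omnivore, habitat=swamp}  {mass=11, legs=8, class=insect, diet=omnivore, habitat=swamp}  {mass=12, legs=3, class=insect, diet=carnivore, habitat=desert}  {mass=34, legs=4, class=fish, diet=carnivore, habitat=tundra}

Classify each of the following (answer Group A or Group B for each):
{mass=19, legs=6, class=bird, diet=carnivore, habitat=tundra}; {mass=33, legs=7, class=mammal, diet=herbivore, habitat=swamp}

All 'Group A' examples share one property — legs ≥ 6 AND mass ≠ 11 — and every 'Group B' example lacks it.
{mass=19, legs=6, class=bird, diet=carnivore, habitat=tundra}: Group A (legs = 6, mass = 19). {mass=33, legs=7, class=mammal, diet=herbivore, habitat=swamp}: Group A (legs = 7, mass = 33).

Group A, Group A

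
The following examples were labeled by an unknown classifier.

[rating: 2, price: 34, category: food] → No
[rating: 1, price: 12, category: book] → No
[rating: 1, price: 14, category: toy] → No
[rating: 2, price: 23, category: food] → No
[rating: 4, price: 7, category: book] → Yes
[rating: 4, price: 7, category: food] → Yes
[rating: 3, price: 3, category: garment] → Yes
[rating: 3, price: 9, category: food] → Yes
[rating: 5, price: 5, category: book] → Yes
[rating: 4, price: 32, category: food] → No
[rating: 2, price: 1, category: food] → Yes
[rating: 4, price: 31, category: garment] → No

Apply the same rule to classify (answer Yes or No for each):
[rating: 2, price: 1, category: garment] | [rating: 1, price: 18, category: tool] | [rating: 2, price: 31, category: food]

One predicate separates the groups cleanly: price ≤ 9.
[rating: 2, price: 1, category: garment]: Yes (price = 1).
[rating: 1, price: 18, category: tool]: No (price = 18).
[rating: 2, price: 31, category: food]: No (price = 31).

Yes, No, No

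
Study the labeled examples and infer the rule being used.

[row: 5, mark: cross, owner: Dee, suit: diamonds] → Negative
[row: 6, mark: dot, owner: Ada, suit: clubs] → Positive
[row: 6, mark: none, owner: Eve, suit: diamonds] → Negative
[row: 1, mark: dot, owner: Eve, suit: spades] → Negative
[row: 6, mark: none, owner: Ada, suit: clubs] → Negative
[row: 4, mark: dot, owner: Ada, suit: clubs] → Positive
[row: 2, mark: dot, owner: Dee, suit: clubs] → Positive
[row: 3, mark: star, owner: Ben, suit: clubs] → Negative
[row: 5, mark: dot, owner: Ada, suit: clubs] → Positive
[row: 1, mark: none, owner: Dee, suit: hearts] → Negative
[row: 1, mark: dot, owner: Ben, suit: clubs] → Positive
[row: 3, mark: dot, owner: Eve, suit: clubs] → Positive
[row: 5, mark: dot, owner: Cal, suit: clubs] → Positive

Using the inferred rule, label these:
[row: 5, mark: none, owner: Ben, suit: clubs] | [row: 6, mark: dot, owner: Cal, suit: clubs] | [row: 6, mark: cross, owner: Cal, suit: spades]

The pattern is that an item is 'Positive' exactly when: suit is clubs AND mark is dot.
[row: 5, mark: none, owner: Ben, suit: clubs]: suit is clubs, mark is none, does not satisfy this → Negative. [row: 6, mark: dot, owner: Cal, suit: clubs]: suit is clubs, mark is dot, passes → Positive. [row: 6, mark: cross, owner: Cal, suit: spades]: suit is spades, mark is cross, does not satisfy this → Negative.

Negative, Positive, Negative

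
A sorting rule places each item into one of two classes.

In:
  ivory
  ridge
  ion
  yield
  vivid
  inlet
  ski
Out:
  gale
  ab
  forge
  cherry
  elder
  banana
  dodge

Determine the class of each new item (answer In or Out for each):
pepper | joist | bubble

Out, In, Out

The classifier is using: contains 'i'.
pepper — no 'i', hence Out.
joist — has 'i', hence In.
bubble — no 'i', hence Out.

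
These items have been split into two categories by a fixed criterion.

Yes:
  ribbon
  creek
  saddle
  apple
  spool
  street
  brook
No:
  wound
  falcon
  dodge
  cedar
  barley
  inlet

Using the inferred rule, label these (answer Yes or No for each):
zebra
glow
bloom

No, No, Yes

The pattern is that an item is 'Yes' exactly when: has a double letter.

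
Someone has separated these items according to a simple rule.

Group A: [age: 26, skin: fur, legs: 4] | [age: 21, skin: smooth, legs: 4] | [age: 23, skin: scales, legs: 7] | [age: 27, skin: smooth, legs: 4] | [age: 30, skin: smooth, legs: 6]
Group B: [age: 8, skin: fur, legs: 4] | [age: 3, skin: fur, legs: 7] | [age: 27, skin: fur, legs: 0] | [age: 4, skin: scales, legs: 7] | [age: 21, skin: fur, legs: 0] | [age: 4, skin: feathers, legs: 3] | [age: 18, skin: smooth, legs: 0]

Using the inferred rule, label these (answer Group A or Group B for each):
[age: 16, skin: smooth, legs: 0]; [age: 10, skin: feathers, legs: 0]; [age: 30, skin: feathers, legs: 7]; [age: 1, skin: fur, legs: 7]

Group B, Group B, Group A, Group B

All 'Group A' examples share one property — legs ≥ 3 AND age ≥ 18 — and every 'Group B' example lacks it.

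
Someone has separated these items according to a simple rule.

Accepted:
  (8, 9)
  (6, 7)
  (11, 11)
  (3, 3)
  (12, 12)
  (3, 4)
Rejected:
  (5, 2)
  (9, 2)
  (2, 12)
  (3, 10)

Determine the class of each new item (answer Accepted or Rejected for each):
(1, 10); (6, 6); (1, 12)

Rejected, Accepted, Rejected

All 'Accepted' examples share one property — |first − second| ≤ 1 — and every 'Rejected' example lacks it.
(1, 10) — |1−10| = 9, hence Rejected. (6, 6) — |6−6| = 0, hence Accepted. (1, 12) — |1−12| = 11, hence Rejected.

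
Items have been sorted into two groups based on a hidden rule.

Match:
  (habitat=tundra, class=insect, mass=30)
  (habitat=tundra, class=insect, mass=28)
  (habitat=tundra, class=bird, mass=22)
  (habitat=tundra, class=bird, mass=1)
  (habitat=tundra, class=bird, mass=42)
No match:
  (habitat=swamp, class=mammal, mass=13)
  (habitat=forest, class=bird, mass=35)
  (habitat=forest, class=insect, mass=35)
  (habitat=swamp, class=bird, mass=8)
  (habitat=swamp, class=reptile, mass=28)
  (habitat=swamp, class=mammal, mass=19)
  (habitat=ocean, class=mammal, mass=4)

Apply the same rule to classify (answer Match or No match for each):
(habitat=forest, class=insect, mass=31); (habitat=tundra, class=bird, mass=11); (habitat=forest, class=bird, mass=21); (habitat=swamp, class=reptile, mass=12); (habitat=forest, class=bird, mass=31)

No match, Match, No match, No match, No match

The classifier is using: habitat is tundra.
(habitat=forest, class=insect, mass=31): habitat is forest — fails the rule, so No match.
(habitat=tundra, class=bird, mass=11): habitat is tundra — meets the rule, so Match.
(habitat=forest, class=bird, mass=21): habitat is forest — fails the rule, so No match.
(habitat=swamp, class=reptile, mass=12): habitat is swamp — fails the rule, so No match.
(habitat=forest, class=bird, mass=31): habitat is forest — fails the rule, so No match.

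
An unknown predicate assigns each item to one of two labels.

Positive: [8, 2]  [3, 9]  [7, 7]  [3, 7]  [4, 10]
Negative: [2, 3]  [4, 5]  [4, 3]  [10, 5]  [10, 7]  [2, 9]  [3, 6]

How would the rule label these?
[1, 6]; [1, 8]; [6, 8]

The pattern is that an item is 'Positive' exactly when: sum is even.
[1, 6]: 1+6 = 7 — fails this test, so Negative. [1, 8]: 1+8 = 9 — fails this test, so Negative. [6, 8]: 6+8 = 14 — passes, so Positive.

Negative, Negative, Positive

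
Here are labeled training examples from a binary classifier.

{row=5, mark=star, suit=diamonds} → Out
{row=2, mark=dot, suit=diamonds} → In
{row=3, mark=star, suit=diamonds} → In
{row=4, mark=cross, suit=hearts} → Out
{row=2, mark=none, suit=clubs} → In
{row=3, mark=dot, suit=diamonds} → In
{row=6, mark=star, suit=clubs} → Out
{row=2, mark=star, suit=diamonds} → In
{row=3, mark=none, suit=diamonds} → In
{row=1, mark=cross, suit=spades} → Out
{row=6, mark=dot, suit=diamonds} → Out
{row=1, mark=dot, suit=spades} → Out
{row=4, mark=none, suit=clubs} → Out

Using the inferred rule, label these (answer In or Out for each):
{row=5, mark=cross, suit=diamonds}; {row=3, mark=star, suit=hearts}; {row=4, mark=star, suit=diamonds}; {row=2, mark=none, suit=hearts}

Out, In, Out, In

The classifier is using: row ≥ 2 AND row ≤ 3.
{row=5, mark=cross, suit=diamonds} → row = 5 → Out.
{row=3, mark=star, suit=hearts} → row = 3 → In.
{row=4, mark=star, suit=diamonds} → row = 4 → Out.
{row=2, mark=none, suit=hearts} → row = 2 → In.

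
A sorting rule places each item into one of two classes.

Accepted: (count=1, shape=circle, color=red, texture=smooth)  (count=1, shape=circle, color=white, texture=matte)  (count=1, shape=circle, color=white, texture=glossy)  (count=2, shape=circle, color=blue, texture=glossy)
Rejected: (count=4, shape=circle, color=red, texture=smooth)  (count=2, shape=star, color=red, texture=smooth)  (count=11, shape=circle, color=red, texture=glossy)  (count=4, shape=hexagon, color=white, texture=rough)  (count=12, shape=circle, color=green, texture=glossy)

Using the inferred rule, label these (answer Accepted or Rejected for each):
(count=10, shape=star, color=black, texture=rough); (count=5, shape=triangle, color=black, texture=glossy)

The rule appears to be: shape is circle AND count ≤ 2.

Rejected, Rejected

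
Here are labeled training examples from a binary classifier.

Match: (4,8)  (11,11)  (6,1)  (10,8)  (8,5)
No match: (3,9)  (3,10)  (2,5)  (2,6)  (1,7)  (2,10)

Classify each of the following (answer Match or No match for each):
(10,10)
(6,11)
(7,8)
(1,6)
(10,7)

Match, Match, Match, No match, Match

One predicate separates the groups cleanly: first ≥ 4.
(10,10): first 10 — has this property, so Match. (6,11): first 6 — has this property, so Match. (7,8): first 7 — has this property, so Match. (1,6): first 1 — doesn't qualify, so No match. (10,7): first 10 — has this property, so Match.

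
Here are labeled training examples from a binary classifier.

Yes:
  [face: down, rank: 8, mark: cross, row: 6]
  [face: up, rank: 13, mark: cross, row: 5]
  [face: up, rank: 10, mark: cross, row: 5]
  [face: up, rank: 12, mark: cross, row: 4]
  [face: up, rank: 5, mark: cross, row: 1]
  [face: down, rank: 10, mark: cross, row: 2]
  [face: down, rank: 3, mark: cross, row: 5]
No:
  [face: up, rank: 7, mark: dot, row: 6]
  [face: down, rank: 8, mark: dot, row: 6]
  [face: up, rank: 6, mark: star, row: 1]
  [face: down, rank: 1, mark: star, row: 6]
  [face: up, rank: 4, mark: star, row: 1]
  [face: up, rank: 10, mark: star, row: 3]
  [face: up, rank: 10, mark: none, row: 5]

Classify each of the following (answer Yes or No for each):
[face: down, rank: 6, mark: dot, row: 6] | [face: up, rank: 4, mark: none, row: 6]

No, No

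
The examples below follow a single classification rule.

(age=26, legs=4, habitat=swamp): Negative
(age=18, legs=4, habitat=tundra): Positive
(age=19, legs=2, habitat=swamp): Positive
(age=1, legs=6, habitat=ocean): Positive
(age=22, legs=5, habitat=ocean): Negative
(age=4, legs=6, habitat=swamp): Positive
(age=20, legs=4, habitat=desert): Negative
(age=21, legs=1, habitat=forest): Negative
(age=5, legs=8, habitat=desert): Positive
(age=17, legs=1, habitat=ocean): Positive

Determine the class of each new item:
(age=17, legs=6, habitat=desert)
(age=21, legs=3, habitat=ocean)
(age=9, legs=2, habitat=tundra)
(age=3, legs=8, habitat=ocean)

Positive, Negative, Positive, Positive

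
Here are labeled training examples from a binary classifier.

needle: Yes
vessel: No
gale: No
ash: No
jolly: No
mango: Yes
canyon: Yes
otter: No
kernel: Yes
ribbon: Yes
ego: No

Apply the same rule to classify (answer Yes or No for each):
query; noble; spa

Every 'Yes' example satisfies: contains 'n'. None of the 'No' examples do.
query: no 'n', lacks this property → No. noble: has 'n', qualifies → Yes. spa: no 'n', lacks this property → No.

No, Yes, No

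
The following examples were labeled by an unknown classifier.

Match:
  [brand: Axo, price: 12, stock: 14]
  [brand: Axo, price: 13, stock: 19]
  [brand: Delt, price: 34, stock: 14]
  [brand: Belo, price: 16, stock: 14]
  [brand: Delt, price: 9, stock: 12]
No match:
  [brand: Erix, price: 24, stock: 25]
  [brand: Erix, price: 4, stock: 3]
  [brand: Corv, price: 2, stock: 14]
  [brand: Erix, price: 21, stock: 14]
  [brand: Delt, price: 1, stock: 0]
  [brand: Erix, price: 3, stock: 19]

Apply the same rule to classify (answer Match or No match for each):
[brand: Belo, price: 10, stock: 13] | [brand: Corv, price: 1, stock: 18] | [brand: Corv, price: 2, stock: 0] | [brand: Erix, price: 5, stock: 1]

All 'Match' examples share one property — brand is not Erix AND price ≥ 3 — and every 'No match' example lacks it.
[brand: Belo, price: 10, stock: 13]: brand is Belo, price = 10, checks out → Match.
[brand: Corv, price: 1, stock: 18]: brand is Corv, price = 1, does not pass → No match.
[brand: Corv, price: 2, stock: 0]: brand is Corv, price = 2, does not pass → No match.
[brand: Erix, price: 5, stock: 1]: brand is Erix, price = 5, does not pass → No match.

Match, No match, No match, No match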